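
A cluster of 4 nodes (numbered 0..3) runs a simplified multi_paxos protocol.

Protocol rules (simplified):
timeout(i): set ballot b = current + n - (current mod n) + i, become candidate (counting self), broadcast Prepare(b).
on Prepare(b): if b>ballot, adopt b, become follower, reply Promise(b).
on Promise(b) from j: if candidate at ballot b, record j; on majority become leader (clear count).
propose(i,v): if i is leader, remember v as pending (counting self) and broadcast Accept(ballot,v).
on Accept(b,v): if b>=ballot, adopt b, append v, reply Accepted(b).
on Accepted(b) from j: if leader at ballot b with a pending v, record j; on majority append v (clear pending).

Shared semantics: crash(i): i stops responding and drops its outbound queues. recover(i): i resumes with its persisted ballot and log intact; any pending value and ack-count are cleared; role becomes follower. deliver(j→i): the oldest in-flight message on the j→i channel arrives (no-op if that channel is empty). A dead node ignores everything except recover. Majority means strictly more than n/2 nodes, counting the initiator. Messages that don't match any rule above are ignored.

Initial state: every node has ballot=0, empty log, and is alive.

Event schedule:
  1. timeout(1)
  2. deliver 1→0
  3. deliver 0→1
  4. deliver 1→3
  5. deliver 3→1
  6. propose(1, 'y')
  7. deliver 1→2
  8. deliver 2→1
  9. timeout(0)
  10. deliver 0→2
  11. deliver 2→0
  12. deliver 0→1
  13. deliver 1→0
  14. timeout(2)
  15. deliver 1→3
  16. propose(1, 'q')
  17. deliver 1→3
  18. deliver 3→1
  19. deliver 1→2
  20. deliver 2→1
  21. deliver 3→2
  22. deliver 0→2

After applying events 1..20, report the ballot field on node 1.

after 1 — timeout(1): n1:cand/b5/[-]
after 2 — deliver 1→0: n0:foll/b5/[-]
after 3 — deliver 0→1: ·
after 4 — deliver 1→3: n3:foll/b5/[-]
after 5 — deliver 3→1: n1:lead/b5/[-]
after 6 — propose(1,'y'): ·
after 7 — deliver 1→2: n2:foll/b5/[-]
after 8 — deliver 2→1: ·
after 9 — timeout(0): n0:cand/b8/[-]
after 10 — deliver 0→2: n2:foll/b8/[-]
after 11 — deliver 2→0: ·
after 12 — deliver 0→1: n1:foll/b8/[-]
after 13 — deliver 1→0: ·
after 14 — timeout(2): n2:cand/b14/[-]
after 15 — deliver 1→3: n3:foll/b5/[y]
after 16 — propose(1,'q'): ·
after 17 — deliver 1→3: ·
after 18 — deliver 3→1: ·
after 19 — deliver 1→2: ·
after 20 — deliver 2→1: n1:foll/b14/[-]

14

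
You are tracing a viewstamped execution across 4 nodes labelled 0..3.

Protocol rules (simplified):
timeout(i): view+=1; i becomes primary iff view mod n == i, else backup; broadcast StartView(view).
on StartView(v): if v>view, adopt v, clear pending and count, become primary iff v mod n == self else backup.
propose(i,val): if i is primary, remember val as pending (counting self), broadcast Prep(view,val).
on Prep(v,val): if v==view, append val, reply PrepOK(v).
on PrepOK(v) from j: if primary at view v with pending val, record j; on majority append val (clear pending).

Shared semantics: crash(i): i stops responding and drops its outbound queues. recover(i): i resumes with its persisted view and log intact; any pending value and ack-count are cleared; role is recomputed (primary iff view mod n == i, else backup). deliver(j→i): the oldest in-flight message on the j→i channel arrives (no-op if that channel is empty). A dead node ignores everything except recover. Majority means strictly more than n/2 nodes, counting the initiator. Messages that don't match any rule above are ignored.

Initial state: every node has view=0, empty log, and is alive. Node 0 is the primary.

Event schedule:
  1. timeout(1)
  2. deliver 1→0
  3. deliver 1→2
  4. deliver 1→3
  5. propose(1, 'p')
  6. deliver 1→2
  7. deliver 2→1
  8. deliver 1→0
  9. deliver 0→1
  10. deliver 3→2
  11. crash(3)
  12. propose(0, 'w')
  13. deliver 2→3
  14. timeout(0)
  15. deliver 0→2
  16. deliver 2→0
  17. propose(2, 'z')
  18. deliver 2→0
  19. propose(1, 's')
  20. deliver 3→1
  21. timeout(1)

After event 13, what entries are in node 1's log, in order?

p

[1] timeout(1) → N1(prim v1 [-])
[2] deliver 1→0 → N0(back v1 [-])
[3] deliver 1→2 → N2(back v1 [-])
[4] deliver 1→3 → N3(back v1 [-])
[5] propose(1,'p') → ∅
[6] deliver 1→2 → N2(back v1 [p])
[7] deliver 2→1 → ∅
[8] deliver 1→0 → N0(back v1 [p])
[9] deliver 0→1 → N1(prim v1 [p])
[10] deliver 3→2 → ∅
[11] crash(3) → N3(✗back v1 [-])
[12] propose(0,'w') → ∅
[13] deliver 2→3 → ∅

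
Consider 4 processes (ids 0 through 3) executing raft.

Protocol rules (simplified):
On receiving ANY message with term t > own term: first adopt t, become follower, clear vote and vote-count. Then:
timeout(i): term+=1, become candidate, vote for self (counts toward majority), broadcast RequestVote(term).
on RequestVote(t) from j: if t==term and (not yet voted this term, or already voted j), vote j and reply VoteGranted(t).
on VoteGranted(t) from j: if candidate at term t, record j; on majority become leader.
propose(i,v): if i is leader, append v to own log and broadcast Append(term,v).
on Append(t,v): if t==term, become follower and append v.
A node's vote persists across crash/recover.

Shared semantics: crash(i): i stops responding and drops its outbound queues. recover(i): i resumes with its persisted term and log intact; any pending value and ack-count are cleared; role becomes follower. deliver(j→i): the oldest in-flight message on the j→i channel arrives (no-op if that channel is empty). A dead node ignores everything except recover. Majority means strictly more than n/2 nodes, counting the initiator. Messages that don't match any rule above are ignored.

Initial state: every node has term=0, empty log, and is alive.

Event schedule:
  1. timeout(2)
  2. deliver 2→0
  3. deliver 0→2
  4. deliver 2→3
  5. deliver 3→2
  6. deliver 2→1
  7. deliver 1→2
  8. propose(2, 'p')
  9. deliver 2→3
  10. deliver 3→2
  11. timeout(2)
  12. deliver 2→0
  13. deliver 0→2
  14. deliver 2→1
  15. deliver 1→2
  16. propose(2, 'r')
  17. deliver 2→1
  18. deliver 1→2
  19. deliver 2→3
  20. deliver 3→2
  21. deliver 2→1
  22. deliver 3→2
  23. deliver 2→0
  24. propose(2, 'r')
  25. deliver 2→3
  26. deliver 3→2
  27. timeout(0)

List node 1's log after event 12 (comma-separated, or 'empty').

empty

step 1 timeout(2): 2={cand,t=1,log=-}
step 2 deliver 2→0: 0={foll,t=1,log=-}
step 3 deliver 0→2: —
step 4 deliver 2→3: 3={foll,t=1,log=-}
step 5 deliver 3→2: 2={lead,t=1,log=-}
step 6 deliver 2→1: 1={foll,t=1,log=-}
step 7 deliver 1→2: —
step 8 propose(2,'p'): 2={lead,t=1,log=p}
step 9 deliver 2→3: 3={foll,t=1,log=p}
step 10 deliver 3→2: —
step 11 timeout(2): 2={cand,t=2,log=p}
step 12 deliver 2→0: 0={foll,t=1,log=p}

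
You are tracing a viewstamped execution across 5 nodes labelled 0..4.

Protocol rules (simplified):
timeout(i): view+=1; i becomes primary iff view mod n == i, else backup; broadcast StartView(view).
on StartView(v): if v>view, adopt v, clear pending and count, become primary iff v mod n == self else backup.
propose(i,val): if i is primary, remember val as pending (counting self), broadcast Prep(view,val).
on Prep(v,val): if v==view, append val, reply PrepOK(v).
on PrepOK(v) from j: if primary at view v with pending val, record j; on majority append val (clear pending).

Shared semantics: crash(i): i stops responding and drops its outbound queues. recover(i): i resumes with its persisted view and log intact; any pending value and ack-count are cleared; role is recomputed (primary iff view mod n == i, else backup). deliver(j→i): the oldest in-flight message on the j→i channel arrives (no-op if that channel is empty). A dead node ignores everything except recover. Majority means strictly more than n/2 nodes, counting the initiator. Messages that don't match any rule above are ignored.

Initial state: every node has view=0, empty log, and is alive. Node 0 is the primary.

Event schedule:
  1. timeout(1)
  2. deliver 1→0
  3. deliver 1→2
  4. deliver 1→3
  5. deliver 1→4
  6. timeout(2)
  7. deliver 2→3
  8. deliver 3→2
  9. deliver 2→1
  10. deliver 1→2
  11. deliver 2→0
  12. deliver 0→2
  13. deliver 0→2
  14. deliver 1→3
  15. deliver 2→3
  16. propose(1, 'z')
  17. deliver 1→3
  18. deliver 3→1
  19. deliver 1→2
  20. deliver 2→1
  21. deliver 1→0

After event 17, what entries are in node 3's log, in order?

empty

after 1 — timeout(1): n1:prim/v1/[-]
after 2 — deliver 1→0: n0:back/v1/[-]
after 3 — deliver 1→2: n2:back/v1/[-]
after 4 — deliver 1→3: n3:back/v1/[-]
after 5 — deliver 1→4: n4:back/v1/[-]
after 6 — timeout(2): n2:prim/v2/[-]
after 7 — deliver 2→3: n3:back/v2/[-]
after 8 — deliver 3→2: ·
after 9 — deliver 2→1: n1:back/v2/[-]
after 10 — deliver 1→2: ·
after 11 — deliver 2→0: n0:back/v2/[-]
after 12 — deliver 0→2: ·
after 13 — deliver 0→2: ·
after 14 — deliver 1→3: ·
after 15 — deliver 2→3: ·
after 16 — propose(1,'z'): ·
after 17 — deliver 1→3: ·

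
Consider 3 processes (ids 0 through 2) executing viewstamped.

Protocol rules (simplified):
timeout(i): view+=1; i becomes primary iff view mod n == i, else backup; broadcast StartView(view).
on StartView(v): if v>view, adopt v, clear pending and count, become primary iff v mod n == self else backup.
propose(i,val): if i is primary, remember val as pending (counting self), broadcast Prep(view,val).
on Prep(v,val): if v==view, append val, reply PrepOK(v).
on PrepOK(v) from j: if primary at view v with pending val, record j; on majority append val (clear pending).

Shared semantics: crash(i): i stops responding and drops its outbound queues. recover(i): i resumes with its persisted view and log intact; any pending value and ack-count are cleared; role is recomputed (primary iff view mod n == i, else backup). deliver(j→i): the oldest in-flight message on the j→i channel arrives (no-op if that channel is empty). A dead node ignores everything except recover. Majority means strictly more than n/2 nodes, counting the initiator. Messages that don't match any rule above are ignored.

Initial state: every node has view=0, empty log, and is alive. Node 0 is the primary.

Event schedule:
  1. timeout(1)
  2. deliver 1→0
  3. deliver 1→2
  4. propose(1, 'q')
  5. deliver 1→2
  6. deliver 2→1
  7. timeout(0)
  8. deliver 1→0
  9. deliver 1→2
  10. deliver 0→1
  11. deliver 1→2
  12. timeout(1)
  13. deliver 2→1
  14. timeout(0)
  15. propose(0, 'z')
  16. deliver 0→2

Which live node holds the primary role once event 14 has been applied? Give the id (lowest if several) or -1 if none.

0

step 1 timeout(1): 1={prim,v=1,log=-}
step 2 deliver 1→0: 0={back,v=1,log=-}
step 3 deliver 1→2: 2={back,v=1,log=-}
step 4 propose(1,'q'): —
step 5 deliver 1→2: 2={back,v=1,log=q}
step 6 deliver 2→1: 1={prim,v=1,log=q}
step 7 timeout(0): 0={back,v=2,log=-}
step 8 deliver 1→0: —
step 9 deliver 1→2: —
step 10 deliver 0→1: 1={back,v=2,log=q}
step 11 deliver 1→2: —
step 12 timeout(1): 1={back,v=3,log=q}
step 13 deliver 2→1: —
step 14 timeout(0): 0={prim,v=3,log=-}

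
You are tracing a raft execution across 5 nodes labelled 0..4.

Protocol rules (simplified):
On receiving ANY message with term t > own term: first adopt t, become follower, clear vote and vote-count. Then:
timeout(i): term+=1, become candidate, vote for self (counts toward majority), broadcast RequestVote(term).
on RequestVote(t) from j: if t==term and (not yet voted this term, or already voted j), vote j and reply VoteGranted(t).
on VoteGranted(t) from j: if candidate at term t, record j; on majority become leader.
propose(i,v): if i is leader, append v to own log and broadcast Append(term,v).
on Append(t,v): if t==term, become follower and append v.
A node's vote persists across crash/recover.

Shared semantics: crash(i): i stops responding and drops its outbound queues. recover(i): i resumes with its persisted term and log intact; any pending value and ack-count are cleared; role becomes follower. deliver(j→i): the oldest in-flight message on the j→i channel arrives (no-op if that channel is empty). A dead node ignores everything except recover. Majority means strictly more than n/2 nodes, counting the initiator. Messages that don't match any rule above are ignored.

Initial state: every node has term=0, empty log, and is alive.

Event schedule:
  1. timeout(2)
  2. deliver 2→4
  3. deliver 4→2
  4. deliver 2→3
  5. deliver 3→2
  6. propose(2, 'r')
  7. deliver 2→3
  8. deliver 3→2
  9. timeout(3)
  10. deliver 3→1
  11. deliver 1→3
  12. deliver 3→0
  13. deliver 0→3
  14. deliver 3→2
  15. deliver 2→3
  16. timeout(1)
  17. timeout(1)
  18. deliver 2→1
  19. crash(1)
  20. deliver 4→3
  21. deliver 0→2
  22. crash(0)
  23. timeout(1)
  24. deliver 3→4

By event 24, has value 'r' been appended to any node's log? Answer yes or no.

step 1 timeout(2): 2={cand,t=1,log=-}
step 2 deliver 2→4: 4={foll,t=1,log=-}
step 3 deliver 4→2: —
step 4 deliver 2→3: 3={foll,t=1,log=-}
step 5 deliver 3→2: 2={lead,t=1,log=-}
step 6 propose(2,'r'): 2={lead,t=1,log=r}
step 7 deliver 2→3: 3={foll,t=1,log=r}
step 8 deliver 3→2: —
step 9 timeout(3): 3={cand,t=2,log=r}
step 10 deliver 3→1: 1={foll,t=2,log=-}
step 11 deliver 1→3: —
step 12 deliver 3→0: 0={foll,t=2,log=-}
step 13 deliver 0→3: 3={lead,t=2,log=r}
step 14 deliver 3→2: 2={foll,t=2,log=r}
step 15 deliver 2→3: —
step 16 timeout(1): 1={cand,t=3,log=-}
step 17 timeout(1): 1={cand,t=4,log=-}
step 18 deliver 2→1: —
step 19 crash(1): 1={✗cand,t=4,log=-}
step 20 deliver 4→3: —
step 21 deliver 0→2: —
step 22 crash(0): 0={✗foll,t=2,log=-}
step 23 timeout(1): —
step 24 deliver 3→4: 4={foll,t=2,log=-}

yes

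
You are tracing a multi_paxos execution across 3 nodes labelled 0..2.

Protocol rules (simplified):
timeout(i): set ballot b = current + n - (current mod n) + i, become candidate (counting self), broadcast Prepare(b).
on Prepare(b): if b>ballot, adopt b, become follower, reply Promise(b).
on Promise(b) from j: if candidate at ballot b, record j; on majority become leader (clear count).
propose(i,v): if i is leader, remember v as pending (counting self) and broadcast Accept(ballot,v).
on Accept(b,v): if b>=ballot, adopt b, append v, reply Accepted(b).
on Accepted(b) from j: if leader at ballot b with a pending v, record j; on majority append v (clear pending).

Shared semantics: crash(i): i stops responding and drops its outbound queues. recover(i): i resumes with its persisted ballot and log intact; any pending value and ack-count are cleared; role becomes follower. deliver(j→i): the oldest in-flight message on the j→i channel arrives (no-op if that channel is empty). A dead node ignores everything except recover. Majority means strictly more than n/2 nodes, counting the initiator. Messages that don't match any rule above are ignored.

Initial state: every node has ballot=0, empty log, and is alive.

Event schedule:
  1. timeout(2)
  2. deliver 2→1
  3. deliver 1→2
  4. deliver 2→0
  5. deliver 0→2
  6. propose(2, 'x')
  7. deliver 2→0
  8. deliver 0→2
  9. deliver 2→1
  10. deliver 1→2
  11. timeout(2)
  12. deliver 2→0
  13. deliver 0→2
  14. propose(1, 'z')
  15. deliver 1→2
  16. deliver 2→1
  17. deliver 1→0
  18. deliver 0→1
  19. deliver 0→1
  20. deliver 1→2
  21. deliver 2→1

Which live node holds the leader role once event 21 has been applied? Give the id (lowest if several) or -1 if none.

1. timeout(2):  <2:cand b5 ->
2. deliver 2→1:  <1:foll b5 ->
3. deliver 1→2:  <2:lead b5 ->
4. deliver 2→0:  <0:foll b5 ->
5. deliver 0→2:  nop
6. propose(2,'x'):  nop
7. deliver 2→0:  <0:foll b5 x>
8. deliver 0→2:  <2:lead b5 x>
9. deliver 2→1:  <1:foll b5 x>
10. deliver 1→2:  nop
11. timeout(2):  <2:cand b8 x>
12. deliver 2→0:  <0:foll b8 x>
13. deliver 0→2:  <2:lead b8 x>
14. propose(1,'z'):  nop
15. deliver 1→2:  nop
16. deliver 2→1:  <1:foll b8 x>
17. deliver 1→0:  nop
18. deliver 0→1:  nop
19. deliver 0→1:  nop
20. deliver 1→2:  nop
21. deliver 2→1:  nop

2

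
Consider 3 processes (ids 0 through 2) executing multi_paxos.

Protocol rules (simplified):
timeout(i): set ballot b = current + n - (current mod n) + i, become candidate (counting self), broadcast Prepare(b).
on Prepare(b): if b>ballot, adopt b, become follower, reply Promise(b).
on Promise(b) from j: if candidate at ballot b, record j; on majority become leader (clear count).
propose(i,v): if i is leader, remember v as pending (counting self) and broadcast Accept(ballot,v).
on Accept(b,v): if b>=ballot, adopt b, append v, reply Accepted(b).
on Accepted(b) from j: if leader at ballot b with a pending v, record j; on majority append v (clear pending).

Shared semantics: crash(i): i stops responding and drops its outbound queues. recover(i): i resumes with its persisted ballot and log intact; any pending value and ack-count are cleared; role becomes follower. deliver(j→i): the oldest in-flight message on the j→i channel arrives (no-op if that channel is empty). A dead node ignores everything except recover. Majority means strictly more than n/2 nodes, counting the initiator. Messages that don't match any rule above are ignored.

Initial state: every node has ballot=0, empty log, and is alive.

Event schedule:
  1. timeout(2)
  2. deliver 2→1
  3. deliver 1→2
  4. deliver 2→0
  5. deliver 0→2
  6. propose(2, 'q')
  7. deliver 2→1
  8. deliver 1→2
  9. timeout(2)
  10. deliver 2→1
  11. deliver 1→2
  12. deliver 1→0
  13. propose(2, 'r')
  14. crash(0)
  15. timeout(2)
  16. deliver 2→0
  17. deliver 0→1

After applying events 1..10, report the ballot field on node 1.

8

e1 timeout(2): 2[cand,b=5,-]
e2 deliver 2→1: 1[foll,b=5,-]
e3 deliver 1→2: 2[lead,b=5,-]
e4 deliver 2→0: 0[foll,b=5,-]
e5 deliver 0→2: ·
e6 propose(2,'q'): ·
e7 deliver 2→1: 1[foll,b=5,q]
e8 deliver 1→2: 2[lead,b=5,q]
e9 timeout(2): 2[cand,b=8,q]
e10 deliver 2→1: 1[foll,b=8,q]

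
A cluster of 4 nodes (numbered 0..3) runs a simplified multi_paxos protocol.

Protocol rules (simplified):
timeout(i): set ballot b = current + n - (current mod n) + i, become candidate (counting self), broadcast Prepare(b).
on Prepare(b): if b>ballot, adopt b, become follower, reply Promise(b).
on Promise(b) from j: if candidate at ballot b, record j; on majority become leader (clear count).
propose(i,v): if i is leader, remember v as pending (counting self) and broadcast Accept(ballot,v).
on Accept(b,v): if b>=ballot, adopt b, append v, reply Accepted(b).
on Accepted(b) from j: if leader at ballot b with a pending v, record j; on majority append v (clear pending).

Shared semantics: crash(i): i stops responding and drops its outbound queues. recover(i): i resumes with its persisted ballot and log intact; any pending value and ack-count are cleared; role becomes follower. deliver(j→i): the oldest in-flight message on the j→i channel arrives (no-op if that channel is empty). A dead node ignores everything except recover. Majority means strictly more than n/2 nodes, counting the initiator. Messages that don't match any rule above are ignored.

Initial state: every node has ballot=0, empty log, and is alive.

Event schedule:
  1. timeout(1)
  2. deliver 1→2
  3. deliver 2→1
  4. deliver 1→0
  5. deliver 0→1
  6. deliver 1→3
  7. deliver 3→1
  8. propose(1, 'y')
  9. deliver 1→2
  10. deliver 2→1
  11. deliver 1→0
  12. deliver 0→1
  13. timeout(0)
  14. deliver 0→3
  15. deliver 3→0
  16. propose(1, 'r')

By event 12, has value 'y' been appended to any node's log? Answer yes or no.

yes

1. timeout(1):  <1:cand b5 ->
2. deliver 1→2:  <2:foll b5 ->
3. deliver 2→1:  nop
4. deliver 1→0:  <0:foll b5 ->
5. deliver 0→1:  <1:lead b5 ->
6. deliver 1→3:  <3:foll b5 ->
7. deliver 3→1:  nop
8. propose(1,'y'):  nop
9. deliver 1→2:  <2:foll b5 y>
10. deliver 2→1:  nop
11. deliver 1→0:  <0:foll b5 y>
12. deliver 0→1:  <1:lead b5 y>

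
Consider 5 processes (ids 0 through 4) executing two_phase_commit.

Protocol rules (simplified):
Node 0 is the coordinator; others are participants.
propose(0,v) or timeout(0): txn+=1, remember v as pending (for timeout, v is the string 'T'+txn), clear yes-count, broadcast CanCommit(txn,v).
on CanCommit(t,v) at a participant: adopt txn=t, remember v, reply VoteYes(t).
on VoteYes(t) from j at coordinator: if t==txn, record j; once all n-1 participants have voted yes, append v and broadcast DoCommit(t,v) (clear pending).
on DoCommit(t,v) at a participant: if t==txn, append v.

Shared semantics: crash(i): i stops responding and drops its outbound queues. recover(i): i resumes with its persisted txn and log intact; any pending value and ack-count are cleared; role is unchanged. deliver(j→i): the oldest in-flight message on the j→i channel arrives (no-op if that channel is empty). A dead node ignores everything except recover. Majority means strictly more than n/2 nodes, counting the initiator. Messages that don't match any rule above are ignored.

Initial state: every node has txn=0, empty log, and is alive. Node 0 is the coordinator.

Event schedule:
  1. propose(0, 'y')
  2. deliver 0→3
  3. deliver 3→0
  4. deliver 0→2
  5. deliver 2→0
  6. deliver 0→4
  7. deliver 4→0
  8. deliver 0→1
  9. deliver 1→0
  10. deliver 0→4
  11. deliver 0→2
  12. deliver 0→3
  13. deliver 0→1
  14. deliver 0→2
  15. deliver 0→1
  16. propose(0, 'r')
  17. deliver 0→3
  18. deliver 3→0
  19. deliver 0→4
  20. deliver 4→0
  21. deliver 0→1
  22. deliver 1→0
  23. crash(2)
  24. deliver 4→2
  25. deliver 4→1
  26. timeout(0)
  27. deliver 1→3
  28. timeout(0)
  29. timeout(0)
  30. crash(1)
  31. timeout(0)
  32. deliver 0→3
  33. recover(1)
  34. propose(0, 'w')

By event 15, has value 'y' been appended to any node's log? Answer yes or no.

yes

step 1 propose(0,'y'): 0={coor,t=1,log=-}
step 2 deliver 0→3: 3={part,t=1,log=-}
step 3 deliver 3→0: —
step 4 deliver 0→2: 2={part,t=1,log=-}
step 5 deliver 2→0: —
step 6 deliver 0→4: 4={part,t=1,log=-}
step 7 deliver 4→0: —
step 8 deliver 0→1: 1={part,t=1,log=-}
step 9 deliver 1→0: 0={coor,t=1,log=y}
step 10 deliver 0→4: 4={part,t=1,log=y}
step 11 deliver 0→2: 2={part,t=1,log=y}
step 12 deliver 0→3: 3={part,t=1,log=y}
step 13 deliver 0→1: 1={part,t=1,log=y}
step 14 deliver 0→2: —
step 15 deliver 0→1: —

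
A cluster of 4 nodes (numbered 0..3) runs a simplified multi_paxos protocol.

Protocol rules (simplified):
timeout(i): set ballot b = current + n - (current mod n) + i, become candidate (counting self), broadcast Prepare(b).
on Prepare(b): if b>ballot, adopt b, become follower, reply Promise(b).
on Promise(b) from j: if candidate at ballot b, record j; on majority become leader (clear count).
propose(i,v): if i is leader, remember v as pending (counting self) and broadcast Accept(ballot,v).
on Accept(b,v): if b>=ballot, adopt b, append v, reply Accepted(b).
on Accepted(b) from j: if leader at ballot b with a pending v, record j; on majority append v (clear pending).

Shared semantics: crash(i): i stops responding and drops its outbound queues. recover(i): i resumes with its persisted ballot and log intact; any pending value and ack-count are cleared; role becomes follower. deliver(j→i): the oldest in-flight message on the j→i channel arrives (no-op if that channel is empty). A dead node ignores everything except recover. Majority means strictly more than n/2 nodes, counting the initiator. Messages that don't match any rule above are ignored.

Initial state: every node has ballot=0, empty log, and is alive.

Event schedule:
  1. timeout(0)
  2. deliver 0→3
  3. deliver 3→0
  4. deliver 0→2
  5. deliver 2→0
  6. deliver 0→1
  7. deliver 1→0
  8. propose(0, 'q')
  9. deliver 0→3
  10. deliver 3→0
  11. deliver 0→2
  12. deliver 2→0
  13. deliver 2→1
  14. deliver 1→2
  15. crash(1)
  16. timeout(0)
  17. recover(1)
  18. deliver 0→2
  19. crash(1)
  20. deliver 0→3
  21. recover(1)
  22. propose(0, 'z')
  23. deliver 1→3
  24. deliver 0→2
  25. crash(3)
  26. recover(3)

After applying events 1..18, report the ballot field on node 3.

4

after 1 — timeout(0): n0:cand/b4/[-]
after 2 — deliver 0→3: n3:foll/b4/[-]
after 3 — deliver 3→0: ·
after 4 — deliver 0→2: n2:foll/b4/[-]
after 5 — deliver 2→0: n0:lead/b4/[-]
after 6 — deliver 0→1: n1:foll/b4/[-]
after 7 — deliver 1→0: ·
after 8 — propose(0,'q'): ·
after 9 — deliver 0→3: n3:foll/b4/[q]
after 10 — deliver 3→0: ·
after 11 — deliver 0→2: n2:foll/b4/[q]
after 12 — deliver 2→0: n0:lead/b4/[q]
after 13 — deliver 2→1: ·
after 14 — deliver 1→2: ·
after 15 — crash(1): n1:✗foll/b4/[-]
after 16 — timeout(0): n0:cand/b8/[q]
after 17 — recover(1): n1:foll/b4/[-]
after 18 — deliver 0→2: n2:foll/b8/[q]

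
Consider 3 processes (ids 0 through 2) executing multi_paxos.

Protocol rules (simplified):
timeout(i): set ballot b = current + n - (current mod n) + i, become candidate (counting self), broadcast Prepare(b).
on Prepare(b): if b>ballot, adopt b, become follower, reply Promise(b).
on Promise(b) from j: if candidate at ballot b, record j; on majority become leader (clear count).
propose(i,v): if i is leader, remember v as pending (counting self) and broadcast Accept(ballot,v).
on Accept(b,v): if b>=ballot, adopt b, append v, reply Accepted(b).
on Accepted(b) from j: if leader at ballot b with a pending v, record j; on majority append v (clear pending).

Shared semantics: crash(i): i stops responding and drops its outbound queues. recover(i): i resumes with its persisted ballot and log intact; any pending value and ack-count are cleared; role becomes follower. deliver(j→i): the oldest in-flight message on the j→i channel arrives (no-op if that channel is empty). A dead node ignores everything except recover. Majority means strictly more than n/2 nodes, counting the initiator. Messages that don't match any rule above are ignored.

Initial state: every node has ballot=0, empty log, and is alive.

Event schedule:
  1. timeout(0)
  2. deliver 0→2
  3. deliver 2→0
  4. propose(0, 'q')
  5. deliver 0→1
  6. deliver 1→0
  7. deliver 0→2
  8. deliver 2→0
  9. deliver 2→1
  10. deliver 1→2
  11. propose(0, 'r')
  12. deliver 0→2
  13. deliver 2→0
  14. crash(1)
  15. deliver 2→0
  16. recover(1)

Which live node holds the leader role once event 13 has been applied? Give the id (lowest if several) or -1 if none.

0

e1 timeout(0): 0[cand,b=3,-]
e2 deliver 0→2: 2[foll,b=3,-]
e3 deliver 2→0: 0[lead,b=3,-]
e4 propose(0,'q'): ·
e5 deliver 0→1: 1[foll,b=3,-]
e6 deliver 1→0: ·
e7 deliver 0→2: 2[foll,b=3,q]
e8 deliver 2→0: 0[lead,b=3,q]
e9 deliver 2→1: ·
e10 deliver 1→2: ·
e11 propose(0,'r'): ·
e12 deliver 0→2: 2[foll,b=3,q,r]
e13 deliver 2→0: 0[lead,b=3,q,r]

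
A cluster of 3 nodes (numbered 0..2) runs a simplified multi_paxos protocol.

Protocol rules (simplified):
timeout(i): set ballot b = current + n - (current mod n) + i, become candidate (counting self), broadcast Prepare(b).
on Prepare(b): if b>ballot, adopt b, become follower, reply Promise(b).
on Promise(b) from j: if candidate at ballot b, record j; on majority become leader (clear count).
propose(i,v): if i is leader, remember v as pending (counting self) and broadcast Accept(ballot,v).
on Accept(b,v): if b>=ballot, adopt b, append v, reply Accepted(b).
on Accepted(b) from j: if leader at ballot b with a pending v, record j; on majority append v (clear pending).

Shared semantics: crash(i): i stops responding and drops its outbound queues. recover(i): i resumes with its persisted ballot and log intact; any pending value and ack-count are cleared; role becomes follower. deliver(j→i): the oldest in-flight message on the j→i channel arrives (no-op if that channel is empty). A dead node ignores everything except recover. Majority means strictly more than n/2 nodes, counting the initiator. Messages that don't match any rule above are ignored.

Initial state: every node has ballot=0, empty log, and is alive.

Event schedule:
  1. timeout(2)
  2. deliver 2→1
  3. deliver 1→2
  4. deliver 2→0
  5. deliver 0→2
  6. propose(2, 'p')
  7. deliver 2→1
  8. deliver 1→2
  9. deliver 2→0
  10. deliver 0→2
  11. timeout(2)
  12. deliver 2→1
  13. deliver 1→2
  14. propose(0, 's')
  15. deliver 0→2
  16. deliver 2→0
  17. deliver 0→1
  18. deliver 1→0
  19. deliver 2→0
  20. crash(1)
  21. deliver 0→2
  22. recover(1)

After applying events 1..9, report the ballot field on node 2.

5

[1] timeout(2) → N2(cand b5 [-])
[2] deliver 2→1 → N1(foll b5 [-])
[3] deliver 1→2 → N2(lead b5 [-])
[4] deliver 2→0 → N0(foll b5 [-])
[5] deliver 0→2 → ∅
[6] propose(2,'p') → ∅
[7] deliver 2→1 → N1(foll b5 [p])
[8] deliver 1→2 → N2(lead b5 [p])
[9] deliver 2→0 → N0(foll b5 [p])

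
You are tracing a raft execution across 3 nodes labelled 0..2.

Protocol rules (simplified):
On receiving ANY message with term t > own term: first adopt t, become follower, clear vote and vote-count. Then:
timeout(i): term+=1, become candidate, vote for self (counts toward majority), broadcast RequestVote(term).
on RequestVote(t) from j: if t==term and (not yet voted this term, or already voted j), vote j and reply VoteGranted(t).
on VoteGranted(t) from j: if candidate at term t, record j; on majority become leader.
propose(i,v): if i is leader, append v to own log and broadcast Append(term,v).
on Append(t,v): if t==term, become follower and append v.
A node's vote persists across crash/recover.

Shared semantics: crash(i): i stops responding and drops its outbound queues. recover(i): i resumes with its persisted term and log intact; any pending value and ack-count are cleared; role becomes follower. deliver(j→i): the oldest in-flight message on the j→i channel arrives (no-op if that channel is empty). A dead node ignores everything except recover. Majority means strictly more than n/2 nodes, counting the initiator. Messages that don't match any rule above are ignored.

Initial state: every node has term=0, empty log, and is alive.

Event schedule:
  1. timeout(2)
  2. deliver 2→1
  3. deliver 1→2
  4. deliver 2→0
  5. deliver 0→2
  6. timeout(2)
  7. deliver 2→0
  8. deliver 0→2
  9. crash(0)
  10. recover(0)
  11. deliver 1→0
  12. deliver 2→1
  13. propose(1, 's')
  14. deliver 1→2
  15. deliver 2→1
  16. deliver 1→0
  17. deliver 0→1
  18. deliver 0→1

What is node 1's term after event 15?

2

[1] timeout(2) → N2(cand t1 [-])
[2] deliver 2→1 → N1(foll t1 [-])
[3] deliver 1→2 → N2(lead t1 [-])
[4] deliver 2→0 → N0(foll t1 [-])
[5] deliver 0→2 → ∅
[6] timeout(2) → N2(cand t2 [-])
[7] deliver 2→0 → N0(foll t2 [-])
[8] deliver 0→2 → N2(lead t2 [-])
[9] crash(0) → N0(✗foll t2 [-])
[10] recover(0) → N0(foll t2 [-])
[11] deliver 1→0 → ∅
[12] deliver 2→1 → N1(foll t2 [-])
[13] propose(1,'s') → ∅
[14] deliver 1→2 → ∅
[15] deliver 2→1 → ∅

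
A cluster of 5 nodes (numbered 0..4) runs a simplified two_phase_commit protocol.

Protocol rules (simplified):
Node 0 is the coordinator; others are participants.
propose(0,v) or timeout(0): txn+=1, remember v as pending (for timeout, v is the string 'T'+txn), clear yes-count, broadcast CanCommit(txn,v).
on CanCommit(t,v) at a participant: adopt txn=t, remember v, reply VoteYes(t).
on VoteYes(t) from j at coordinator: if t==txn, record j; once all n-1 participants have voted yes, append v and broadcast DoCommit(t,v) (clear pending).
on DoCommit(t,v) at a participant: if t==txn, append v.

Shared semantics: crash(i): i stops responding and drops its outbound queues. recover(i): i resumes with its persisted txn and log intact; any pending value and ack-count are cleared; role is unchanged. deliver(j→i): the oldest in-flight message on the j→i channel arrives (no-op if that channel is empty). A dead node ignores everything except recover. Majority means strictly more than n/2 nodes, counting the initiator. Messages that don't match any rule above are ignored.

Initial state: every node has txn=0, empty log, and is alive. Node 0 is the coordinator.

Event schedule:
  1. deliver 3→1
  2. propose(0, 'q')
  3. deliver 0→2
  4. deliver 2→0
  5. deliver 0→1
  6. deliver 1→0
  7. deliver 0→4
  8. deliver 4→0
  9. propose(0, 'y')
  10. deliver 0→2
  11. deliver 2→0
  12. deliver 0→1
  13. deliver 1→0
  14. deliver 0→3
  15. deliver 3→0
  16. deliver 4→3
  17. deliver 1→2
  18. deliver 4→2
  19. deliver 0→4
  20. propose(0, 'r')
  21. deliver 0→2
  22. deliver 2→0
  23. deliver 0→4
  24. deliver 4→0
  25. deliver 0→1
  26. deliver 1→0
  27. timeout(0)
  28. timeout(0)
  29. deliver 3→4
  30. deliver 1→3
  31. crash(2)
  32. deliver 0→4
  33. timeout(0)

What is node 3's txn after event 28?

1

e1 deliver 3→1: ·
e2 propose(0,'q'): 0[coor,t=1,-]
e3 deliver 0→2: 2[part,t=1,-]
e4 deliver 2→0: ·
e5 deliver 0→1: 1[part,t=1,-]
e6 deliver 1→0: ·
e7 deliver 0→4: 4[part,t=1,-]
e8 deliver 4→0: ·
e9 propose(0,'y'): 0[coor,t=2,-]
e10 deliver 0→2: 2[part,t=2,-]
e11 deliver 2→0: ·
e12 deliver 0→1: 1[part,t=2,-]
e13 deliver 1→0: ·
e14 deliver 0→3: 3[part,t=1,-]
e15 deliver 3→0: ·
e16 deliver 4→3: ·
e17 deliver 1→2: ·
e18 deliver 4→2: ·
e19 deliver 0→4: 4[part,t=2,-]
e20 propose(0,'r'): 0[coor,t=3,-]
e21 deliver 0→2: 2[part,t=3,-]
e22 deliver 2→0: ·
e23 deliver 0→4: 4[part,t=3,-]
e24 deliver 4→0: ·
e25 deliver 0→1: 1[part,t=3,-]
e26 deliver 1→0: ·
e27 timeout(0): 0[coor,t=4,-]
e28 timeout(0): 0[coor,t=5,-]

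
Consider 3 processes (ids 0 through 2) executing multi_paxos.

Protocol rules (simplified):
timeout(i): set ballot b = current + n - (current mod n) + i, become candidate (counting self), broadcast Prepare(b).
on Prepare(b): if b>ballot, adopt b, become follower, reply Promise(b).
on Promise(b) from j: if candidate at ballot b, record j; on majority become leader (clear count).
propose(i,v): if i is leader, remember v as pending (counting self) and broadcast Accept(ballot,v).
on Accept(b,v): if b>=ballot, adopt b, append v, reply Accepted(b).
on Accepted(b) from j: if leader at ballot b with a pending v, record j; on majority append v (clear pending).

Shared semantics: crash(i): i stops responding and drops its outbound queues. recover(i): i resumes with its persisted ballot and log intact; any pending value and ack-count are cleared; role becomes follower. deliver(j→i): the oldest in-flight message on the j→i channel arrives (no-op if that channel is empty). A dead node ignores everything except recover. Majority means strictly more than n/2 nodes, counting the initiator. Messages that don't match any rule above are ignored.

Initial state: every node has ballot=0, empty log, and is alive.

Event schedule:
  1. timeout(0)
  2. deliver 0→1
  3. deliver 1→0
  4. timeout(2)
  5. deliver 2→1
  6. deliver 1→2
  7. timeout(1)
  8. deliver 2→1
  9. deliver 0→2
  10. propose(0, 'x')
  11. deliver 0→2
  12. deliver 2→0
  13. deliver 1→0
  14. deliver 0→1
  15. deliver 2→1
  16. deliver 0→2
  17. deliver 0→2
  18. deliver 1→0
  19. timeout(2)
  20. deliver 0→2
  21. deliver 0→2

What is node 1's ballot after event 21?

7

after 1 — timeout(0): n0:cand/b3/[-]
after 2 — deliver 0→1: n1:foll/b3/[-]
after 3 — deliver 1→0: n0:lead/b3/[-]
after 4 — timeout(2): n2:cand/b5/[-]
after 5 — deliver 2→1: n1:foll/b5/[-]
after 6 — deliver 1→2: n2:lead/b5/[-]
after 7 — timeout(1): n1:cand/b7/[-]
after 8 — deliver 2→1: ·
after 9 — deliver 0→2: ·
after 10 — propose(0,'x'): ·
after 11 — deliver 0→2: ·
after 12 — deliver 2→0: n0:foll/b5/[-]
after 13 — deliver 1→0: n0:foll/b7/[-]
after 14 — deliver 0→1: ·
after 15 — deliver 2→1: ·
after 16 — deliver 0→2: ·
after 17 — deliver 0→2: ·
after 18 — deliver 1→0: ·
after 19 — timeout(2): n2:cand/b8/[-]
after 20 — deliver 0→2: ·
after 21 — deliver 0→2: ·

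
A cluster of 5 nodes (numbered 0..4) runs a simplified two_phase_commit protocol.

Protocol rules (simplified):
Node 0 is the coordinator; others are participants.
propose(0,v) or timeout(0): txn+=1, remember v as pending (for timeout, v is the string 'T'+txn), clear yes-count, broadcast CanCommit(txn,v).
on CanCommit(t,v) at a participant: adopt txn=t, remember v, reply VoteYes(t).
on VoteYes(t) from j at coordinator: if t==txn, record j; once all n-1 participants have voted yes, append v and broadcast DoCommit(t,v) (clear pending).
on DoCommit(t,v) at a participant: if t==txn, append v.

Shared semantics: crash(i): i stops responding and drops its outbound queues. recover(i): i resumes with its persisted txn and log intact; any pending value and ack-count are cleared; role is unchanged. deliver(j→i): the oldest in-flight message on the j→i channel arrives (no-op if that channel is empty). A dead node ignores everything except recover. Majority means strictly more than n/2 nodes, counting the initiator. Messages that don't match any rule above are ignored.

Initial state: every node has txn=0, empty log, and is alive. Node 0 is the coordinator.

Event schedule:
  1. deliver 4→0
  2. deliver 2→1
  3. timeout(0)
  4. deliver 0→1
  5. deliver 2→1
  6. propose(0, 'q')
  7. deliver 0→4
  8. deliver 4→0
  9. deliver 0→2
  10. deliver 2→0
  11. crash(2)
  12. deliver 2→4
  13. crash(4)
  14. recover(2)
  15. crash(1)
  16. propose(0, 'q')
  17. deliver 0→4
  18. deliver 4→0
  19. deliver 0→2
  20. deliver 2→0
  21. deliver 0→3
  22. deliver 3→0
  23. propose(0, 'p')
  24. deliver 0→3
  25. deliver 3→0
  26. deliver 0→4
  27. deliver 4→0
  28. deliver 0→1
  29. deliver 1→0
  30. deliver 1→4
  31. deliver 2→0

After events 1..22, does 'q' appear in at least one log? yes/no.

no

step 1 deliver 4→0: —
step 2 deliver 2→1: —
step 3 timeout(0): 0={coor,t=1,log=-}
step 4 deliver 0→1: 1={part,t=1,log=-}
step 5 deliver 2→1: —
step 6 propose(0,'q'): 0={coor,t=2,log=-}
step 7 deliver 0→4: 4={part,t=1,log=-}
step 8 deliver 4→0: —
step 9 deliver 0→2: 2={part,t=1,log=-}
step 10 deliver 2→0: —
step 11 crash(2): 2={✗part,t=1,log=-}
step 12 deliver 2→4: —
step 13 crash(4): 4={✗part,t=1,log=-}
step 14 recover(2): 2={part,t=1,log=-}
step 15 crash(1): 1={✗part,t=1,log=-}
step 16 propose(0,'q'): 0={coor,t=3,log=-}
step 17 deliver 0→4: —
step 18 deliver 4→0: —
step 19 deliver 0→2: 2={part,t=2,log=-}
step 20 deliver 2→0: —
step 21 deliver 0→3: 3={part,t=1,log=-}
step 22 deliver 3→0: —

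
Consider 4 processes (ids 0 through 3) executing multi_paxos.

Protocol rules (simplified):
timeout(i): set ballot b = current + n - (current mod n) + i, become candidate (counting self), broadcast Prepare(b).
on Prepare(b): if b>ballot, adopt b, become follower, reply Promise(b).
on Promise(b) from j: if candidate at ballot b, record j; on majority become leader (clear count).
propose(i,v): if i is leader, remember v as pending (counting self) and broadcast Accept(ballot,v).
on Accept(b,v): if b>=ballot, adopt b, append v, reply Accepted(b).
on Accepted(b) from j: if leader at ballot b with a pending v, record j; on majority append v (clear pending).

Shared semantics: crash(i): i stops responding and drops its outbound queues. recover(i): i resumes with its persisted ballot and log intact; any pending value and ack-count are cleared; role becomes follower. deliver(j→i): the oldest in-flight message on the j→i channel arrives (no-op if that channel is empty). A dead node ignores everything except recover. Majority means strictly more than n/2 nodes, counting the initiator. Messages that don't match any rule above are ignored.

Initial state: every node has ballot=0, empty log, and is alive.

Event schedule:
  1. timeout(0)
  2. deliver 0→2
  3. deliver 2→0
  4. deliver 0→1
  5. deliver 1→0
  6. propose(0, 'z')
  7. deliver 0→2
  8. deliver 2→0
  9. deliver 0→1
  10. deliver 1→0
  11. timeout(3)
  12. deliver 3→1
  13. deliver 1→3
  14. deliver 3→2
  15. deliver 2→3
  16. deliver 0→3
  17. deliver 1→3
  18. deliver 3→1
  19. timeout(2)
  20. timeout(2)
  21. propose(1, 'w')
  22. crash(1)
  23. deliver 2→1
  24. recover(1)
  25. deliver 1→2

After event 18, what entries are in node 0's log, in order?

z

e1 timeout(0): 0[cand,b=4,-]
e2 deliver 0→2: 2[foll,b=4,-]
e3 deliver 2→0: ·
e4 deliver 0→1: 1[foll,b=4,-]
e5 deliver 1→0: 0[lead,b=4,-]
e6 propose(0,'z'): ·
e7 deliver 0→2: 2[foll,b=4,z]
e8 deliver 2→0: ·
e9 deliver 0→1: 1[foll,b=4,z]
e10 deliver 1→0: 0[lead,b=4,z]
e11 timeout(3): 3[cand,b=7,-]
e12 deliver 3→1: 1[foll,b=7,z]
e13 deliver 1→3: ·
e14 deliver 3→2: 2[foll,b=7,z]
e15 deliver 2→3: 3[lead,b=7,-]
e16 deliver 0→3: ·
e17 deliver 1→3: ·
e18 deliver 3→1: ·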